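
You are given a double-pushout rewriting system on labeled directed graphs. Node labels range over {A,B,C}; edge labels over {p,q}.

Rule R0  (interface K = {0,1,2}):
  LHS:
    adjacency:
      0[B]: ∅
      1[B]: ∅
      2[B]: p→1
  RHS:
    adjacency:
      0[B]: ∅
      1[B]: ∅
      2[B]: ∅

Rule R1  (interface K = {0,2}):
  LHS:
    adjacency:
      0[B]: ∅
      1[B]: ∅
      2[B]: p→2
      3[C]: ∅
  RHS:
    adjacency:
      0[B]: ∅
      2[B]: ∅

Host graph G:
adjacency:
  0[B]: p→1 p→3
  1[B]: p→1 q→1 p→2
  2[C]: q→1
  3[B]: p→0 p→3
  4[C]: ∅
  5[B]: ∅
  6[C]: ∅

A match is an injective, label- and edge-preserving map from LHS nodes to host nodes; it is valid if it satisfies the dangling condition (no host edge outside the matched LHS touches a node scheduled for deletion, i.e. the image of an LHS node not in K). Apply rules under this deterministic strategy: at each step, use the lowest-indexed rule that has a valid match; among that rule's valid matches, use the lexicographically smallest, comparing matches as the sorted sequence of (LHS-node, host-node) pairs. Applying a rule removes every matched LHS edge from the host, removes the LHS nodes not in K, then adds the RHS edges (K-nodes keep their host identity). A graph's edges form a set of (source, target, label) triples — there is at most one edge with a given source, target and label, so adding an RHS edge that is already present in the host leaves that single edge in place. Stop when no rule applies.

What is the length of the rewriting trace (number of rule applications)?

Answer: 5

Rewrite trace:
[0] host  ⇒  7 nodes, 8 edges  {0-p->1 0-p->3 1-p->1 1-q->1 1-p->2 2-q->1 3-p->0 3-p->3}
[1] R0 @ {0↦1, 1↦0, 2↦3}  ⇒  7 nodes, 7 edges  {0-p->1 0-p->3 1-p->1 1-q->1 1-p->2 2-q->1 3-p->3}
[2] R0 @ {0↦1, 1↦3, 2↦0}  ⇒  7 nodes, 6 edges  {0-p->1 1-p->1 1-q->1 1-p->2 2-q->1 3-p->3}
[3] R0 @ {0↦3, 1↦1, 2↦0}  ⇒  7 nodes, 5 edges  {1-p->1 1-q->1 1-p->2 2-q->1 3-p->3}
[4] R1 @ {0↦0, 1↦5, 2↦1, 3↦4}  ⇒  5 nodes, 4 edges  {1-q->1 1-p->2 2-q->1 3-p->3}
[5] R1 @ {0↦1, 1↦0, 2↦3, 3↦6}  ⇒  3 nodes, 3 edges  {1-q->1 1-p->2 2-q->1}
normal form: no rule applies after step 5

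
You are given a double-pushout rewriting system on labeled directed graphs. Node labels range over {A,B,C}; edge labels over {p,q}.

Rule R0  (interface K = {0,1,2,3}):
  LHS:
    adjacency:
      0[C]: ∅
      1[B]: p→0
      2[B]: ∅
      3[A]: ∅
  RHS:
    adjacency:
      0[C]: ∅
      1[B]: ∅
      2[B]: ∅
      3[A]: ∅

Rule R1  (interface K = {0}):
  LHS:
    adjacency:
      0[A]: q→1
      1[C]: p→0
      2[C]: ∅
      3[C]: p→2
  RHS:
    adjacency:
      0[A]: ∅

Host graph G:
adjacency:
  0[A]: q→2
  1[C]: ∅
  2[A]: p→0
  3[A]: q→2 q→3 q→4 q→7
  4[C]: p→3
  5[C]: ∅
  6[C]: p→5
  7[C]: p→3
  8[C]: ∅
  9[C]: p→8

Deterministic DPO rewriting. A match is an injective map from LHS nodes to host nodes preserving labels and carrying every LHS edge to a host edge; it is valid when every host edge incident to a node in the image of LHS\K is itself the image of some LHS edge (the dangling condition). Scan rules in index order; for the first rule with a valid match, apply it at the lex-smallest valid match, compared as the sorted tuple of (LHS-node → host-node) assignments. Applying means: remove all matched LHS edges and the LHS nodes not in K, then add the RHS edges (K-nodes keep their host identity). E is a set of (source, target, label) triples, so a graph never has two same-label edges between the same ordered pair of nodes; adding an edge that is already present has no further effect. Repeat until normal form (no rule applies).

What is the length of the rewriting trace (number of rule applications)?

Answer: 2

Rewrite trace:
initial: |V|=10 |E|=10  E = 0-q->2 2-p->0 3-q->2 3-q->3 3-q->4 3-q->7 4-p->3 6-p->5 7-p->3 9-p->8
step 1: apply R1 at {0↦3, 1↦4, 2↦5, 3↦6}  → |V|=7 |E|=7  E = 0-q->2 2-p->0 3-q->2 3-q->3 3-q->7 7-p->3 9-p->8
step 2: apply R1 at {0↦3, 1↦7, 2↦8, 3↦9}  → |V|=4 |E|=4  E = 0-q->2 2-p->0 3-q->2 3-q->3
final graph: no rule applies after step 2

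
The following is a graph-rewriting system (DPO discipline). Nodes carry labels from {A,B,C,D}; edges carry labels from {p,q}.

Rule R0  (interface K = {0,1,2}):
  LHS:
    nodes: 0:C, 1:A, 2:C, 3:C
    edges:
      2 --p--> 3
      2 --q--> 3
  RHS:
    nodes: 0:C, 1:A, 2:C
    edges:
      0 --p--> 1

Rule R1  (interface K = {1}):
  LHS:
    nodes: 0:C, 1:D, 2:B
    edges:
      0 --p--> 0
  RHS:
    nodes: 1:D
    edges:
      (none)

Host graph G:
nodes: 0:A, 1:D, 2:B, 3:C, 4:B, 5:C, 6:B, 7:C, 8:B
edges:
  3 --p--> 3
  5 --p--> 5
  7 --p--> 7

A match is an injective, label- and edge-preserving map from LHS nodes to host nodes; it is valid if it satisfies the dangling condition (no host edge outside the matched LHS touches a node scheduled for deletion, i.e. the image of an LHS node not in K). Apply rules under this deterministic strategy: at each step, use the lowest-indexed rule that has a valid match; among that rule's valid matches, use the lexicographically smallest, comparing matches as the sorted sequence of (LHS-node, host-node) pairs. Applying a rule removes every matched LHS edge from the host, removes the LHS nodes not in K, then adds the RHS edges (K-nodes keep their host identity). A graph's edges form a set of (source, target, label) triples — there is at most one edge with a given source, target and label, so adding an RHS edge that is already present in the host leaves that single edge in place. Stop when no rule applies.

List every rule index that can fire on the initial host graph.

Answer: [R1]

Rewrite trace:
R0: no valid match — LHS pattern not found
R1: 12 valid matches — {0↦3, 1↦1, 2↦2}, {0↦3, 1↦1, 2↦4}, {0↦3, 1↦1, 2↦6} (+9 more)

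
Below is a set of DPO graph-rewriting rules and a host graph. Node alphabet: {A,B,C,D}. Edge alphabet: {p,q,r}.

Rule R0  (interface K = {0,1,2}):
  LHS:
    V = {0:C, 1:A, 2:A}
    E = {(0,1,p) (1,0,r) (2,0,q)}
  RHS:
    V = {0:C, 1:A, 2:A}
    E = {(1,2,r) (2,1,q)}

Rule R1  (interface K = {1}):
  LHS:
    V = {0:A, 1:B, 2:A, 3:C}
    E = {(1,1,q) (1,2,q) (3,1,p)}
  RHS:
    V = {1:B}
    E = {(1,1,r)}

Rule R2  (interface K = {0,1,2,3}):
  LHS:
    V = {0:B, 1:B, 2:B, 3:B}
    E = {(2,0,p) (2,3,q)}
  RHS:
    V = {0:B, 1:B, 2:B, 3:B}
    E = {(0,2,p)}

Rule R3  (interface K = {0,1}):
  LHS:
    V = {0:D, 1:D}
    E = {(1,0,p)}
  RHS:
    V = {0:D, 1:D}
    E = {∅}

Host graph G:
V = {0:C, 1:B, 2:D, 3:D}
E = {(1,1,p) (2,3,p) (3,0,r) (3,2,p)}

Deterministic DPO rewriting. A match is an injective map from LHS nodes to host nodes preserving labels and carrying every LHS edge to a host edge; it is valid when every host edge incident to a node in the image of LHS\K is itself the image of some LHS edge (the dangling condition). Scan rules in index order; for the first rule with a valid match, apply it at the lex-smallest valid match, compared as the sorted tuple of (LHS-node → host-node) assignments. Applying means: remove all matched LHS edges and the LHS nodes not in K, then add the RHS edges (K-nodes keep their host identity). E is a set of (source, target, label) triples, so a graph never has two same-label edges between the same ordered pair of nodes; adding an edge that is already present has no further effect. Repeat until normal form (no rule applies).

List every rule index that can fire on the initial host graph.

Answer: [R3]

Derivation:
R0: no valid match — LHS pattern not found
R1: no valid match — LHS pattern not found
R2: no valid match — LHS pattern not found
R3: 2 valid matches — {0↦2, 1↦3}, {0↦3, 1↦2}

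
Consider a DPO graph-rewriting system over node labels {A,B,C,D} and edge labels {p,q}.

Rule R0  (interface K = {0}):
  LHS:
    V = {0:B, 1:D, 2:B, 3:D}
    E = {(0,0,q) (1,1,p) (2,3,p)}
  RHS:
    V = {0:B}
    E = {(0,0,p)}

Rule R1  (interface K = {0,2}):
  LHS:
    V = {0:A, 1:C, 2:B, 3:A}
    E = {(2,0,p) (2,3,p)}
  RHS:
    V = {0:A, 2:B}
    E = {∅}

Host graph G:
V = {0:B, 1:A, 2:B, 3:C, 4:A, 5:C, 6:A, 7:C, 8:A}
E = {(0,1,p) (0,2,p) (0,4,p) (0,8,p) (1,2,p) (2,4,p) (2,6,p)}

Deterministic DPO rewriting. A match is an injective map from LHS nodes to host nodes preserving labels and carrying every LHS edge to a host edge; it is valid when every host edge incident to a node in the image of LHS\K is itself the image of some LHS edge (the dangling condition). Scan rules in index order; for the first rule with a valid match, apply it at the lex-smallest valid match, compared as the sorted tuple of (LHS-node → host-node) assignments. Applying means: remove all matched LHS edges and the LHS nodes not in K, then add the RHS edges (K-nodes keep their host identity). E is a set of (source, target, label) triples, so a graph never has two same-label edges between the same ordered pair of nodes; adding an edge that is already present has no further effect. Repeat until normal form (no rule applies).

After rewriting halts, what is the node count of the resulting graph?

initial: |V|=9 |E|=7  E = 0-p->1 0-p->2 0-p->4 0-p->8 1-p->2 2-p->4 2-p->6
step 1: apply R1 at {0↦1, 1↦3, 2↦0, 3↦8}  → |V|=7 |E|=5  E = 0-p->2 0-p->4 1-p->2 2-p->4 2-p->6
step 2: apply R1 at {0↦4, 1↦5, 2↦2, 3↦6}  → |V|=5 |E|=3  E = 0-p->2 0-p->4 1-p->2
normal form: no rule applies after step 2
NF nodes: {0:B, 1:A, 2:B, 4:A, 7:C}

Answer: 5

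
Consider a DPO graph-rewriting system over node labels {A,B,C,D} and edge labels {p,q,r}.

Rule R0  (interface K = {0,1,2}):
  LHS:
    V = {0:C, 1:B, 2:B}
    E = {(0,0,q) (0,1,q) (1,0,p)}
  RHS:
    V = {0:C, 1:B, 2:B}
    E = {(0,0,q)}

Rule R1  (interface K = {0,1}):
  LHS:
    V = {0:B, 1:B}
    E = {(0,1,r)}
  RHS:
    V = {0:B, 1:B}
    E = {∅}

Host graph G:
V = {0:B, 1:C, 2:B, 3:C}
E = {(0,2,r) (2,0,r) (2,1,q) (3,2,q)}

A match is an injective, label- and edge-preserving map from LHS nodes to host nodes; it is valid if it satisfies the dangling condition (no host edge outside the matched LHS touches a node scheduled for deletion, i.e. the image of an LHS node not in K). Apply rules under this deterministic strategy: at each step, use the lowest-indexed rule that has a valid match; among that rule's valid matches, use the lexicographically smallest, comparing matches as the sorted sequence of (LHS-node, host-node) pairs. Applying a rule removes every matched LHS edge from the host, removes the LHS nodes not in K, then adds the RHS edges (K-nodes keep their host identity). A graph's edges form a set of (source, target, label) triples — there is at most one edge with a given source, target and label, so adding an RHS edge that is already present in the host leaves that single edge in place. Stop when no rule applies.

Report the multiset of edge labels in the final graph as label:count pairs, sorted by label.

[0] host  ⇒  4 nodes, 4 edges  {0-r->2 2-r->0 2-q->1 3-q->2}
[1] R1 @ {0↦0, 1↦2}  ⇒  4 nodes, 3 edges  {2-r->0 2-q->1 3-q->2}
[2] R1 @ {0↦2, 1↦0}  ⇒  4 nodes, 2 edges  {2-q->1 3-q->2}
final graph: no rule applies after step 2
NF edges: [(2, 1, 'q'), (3, 2, 'q')]

Answer: q:2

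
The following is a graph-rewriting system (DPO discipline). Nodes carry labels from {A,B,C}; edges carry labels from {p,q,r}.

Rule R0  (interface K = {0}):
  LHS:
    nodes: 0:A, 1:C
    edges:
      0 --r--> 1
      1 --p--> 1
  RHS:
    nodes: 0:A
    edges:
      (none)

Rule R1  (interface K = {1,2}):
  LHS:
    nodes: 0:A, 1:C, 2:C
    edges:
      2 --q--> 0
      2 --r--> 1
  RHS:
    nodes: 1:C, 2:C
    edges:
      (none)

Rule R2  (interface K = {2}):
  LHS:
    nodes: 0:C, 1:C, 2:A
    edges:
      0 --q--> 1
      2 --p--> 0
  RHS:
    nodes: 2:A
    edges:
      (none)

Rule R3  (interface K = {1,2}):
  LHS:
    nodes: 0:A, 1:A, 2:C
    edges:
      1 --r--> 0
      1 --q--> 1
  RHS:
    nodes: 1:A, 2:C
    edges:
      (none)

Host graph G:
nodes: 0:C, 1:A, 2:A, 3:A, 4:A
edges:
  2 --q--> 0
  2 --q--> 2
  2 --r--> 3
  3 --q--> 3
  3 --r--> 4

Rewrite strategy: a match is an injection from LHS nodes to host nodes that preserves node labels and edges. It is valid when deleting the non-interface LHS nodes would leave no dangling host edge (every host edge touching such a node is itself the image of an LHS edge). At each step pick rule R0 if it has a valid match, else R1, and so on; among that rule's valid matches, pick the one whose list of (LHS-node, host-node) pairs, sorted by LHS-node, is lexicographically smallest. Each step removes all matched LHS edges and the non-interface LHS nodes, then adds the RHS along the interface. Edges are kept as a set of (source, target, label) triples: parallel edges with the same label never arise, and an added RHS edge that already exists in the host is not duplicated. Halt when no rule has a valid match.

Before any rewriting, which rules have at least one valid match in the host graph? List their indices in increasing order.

R0: no valid match — LHS pattern not found
R1: no valid match — LHS pattern not found
R2: no valid match — LHS pattern not found
R3: 1 valid match — {0↦4, 1↦3, 2↦0}

Answer: [R3]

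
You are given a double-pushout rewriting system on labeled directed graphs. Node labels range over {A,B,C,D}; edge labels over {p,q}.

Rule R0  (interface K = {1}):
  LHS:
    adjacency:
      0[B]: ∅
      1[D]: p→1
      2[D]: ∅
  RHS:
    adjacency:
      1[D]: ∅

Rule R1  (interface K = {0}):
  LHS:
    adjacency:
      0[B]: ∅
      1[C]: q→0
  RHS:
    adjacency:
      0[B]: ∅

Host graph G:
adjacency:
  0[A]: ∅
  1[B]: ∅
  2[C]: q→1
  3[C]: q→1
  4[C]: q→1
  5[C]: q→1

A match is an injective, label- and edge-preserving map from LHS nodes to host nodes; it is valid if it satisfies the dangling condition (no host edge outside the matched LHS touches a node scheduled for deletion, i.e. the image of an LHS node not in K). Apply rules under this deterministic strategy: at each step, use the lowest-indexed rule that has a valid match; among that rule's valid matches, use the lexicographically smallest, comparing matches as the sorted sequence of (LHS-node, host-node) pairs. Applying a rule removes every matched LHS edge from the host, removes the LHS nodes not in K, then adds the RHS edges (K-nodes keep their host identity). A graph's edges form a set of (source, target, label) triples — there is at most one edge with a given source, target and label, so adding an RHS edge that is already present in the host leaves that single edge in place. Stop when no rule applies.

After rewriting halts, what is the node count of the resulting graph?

Answer: 2

Rewrite trace:
[0] host  ⇒  6 nodes, 4 edges  {2-q->1 3-q->1 4-q->1 5-q->1}
[1] R1 @ {0↦1, 1↦2}  ⇒  5 nodes, 3 edges  {3-q->1 4-q->1 5-q->1}
[2] R1 @ {0↦1, 1↦3}  ⇒  4 nodes, 2 edges  {4-q->1 5-q->1}
[3] R1 @ {0↦1, 1↦4}  ⇒  3 nodes, 1 edges  {5-q->1}
[4] R1 @ {0↦1, 1↦5}  ⇒  2 nodes, 0 edges  {∅}
halt: no rule applies after step 4
NF nodes: {0:A, 1:B}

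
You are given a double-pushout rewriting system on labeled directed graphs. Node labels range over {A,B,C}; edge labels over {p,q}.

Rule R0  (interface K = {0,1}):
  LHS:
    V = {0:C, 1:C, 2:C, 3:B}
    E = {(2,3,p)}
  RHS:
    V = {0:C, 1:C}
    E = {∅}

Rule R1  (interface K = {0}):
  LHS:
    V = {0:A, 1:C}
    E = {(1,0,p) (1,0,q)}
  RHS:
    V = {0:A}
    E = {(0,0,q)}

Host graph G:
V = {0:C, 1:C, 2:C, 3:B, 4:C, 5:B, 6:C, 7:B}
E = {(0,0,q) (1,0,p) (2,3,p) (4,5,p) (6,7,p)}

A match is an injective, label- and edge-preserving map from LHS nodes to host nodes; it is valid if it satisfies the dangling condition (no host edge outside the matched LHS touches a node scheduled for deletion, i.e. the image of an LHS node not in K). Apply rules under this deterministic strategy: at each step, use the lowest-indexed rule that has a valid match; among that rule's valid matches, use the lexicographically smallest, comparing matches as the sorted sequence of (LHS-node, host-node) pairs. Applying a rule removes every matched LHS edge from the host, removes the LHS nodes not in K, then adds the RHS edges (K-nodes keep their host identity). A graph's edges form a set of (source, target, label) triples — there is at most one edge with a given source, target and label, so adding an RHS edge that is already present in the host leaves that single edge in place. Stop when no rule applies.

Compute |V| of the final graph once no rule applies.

Answer: 2

Derivation:
start.  V:8 E:5  edges: 0-q->0 1-p->0 2-p->3 4-p->5 6-p->7
1. fire R0 via {0↦0, 1↦1, 2↦2, 3↦3}  →  V:6 E:4  edges: 0-q->0 1-p->0 4-p->5 6-p->7
2. fire R0 via {0↦0, 1↦1, 2↦4, 3↦5}  →  V:4 E:3  edges: 0-q->0 1-p->0 6-p->7
3. fire R0 via {0↦0, 1↦1, 2↦6, 3↦7}  →  V:2 E:2  edges: 0-q->0 1-p->0
normal form: no rule applies after step 3
NF nodes: {0:C, 1:C}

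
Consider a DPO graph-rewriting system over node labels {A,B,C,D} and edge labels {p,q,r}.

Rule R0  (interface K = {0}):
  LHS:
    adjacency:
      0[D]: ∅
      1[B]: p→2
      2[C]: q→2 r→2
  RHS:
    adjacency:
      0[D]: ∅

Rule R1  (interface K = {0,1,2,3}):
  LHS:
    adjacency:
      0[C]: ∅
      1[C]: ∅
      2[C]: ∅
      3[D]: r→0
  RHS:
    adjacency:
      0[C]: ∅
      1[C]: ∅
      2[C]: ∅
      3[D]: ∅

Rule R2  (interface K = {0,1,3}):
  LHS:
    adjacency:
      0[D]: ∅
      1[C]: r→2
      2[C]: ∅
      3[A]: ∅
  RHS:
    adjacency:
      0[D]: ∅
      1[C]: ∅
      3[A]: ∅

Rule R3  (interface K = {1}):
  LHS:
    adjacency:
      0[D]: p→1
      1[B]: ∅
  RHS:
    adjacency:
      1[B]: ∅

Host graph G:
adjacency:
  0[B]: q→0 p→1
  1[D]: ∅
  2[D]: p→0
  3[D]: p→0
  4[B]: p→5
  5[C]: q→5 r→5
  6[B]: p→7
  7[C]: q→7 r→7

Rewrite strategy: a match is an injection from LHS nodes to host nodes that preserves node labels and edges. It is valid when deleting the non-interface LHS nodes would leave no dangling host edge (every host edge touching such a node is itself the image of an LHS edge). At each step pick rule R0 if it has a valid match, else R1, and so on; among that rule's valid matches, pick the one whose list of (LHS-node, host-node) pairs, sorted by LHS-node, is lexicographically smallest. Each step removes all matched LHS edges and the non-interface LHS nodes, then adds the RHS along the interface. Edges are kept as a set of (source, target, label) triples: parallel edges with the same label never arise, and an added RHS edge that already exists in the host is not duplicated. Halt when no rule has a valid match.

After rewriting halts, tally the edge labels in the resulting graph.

Answer: p:1 q:1

Steps:
start.  V:8 E:10  edges: 0-q->0 0-p->1 2-p->0 3-p->0 4-p->5 5-q->5 5-r->5 6-p->7 7-q->7 7-r->7
1. fire R0 via {0↦1, 1↦4, 2↦5}  →  V:6 E:7  edges: 0-q->0 0-p->1 2-p->0 3-p->0 6-p->7 7-q->7 7-r->7
2. fire R0 via {0↦1, 1↦6, 2↦7}  →  V:4 E:4  edges: 0-q->0 0-p->1 2-p->0 3-p->0
3. fire R3 via {0↦2, 1↦0}  →  V:3 E:3  edges: 0-q->0 0-p->1 3-p->0
4. fire R3 via {0↦3, 1↦0}  →  V:2 E:2  edges: 0-q->0 0-p->1
final graph: no rule applies after step 4
NF edges: [(0, 0, 'q'), (0, 1, 'p')]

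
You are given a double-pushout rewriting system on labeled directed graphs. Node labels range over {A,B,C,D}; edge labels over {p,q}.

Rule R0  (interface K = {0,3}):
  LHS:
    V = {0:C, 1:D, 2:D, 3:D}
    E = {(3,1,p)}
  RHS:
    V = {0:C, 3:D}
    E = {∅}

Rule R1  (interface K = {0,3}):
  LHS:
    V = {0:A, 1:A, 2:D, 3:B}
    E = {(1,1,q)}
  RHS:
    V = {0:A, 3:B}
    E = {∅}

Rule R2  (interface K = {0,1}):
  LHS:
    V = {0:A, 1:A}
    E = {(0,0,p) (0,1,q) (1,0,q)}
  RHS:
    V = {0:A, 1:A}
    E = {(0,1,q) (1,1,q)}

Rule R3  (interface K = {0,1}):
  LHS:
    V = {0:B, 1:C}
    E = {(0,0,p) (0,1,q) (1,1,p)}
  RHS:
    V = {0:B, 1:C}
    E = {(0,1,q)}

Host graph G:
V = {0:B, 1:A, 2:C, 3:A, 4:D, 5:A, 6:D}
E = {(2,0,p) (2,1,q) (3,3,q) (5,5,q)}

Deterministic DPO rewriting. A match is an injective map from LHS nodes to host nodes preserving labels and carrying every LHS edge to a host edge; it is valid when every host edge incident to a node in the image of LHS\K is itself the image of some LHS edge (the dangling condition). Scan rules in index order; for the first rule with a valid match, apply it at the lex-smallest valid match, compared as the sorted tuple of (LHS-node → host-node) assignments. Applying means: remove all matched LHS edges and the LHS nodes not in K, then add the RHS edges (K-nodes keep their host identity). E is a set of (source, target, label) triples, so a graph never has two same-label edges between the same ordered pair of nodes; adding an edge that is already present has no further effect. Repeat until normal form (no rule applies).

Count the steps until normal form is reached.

start.  V:7 E:4  edges: 2-p->0 2-q->1 3-q->3 5-q->5
1. fire R1 via {0↦1, 1↦3, 2↦4, 3↦0}  →  V:5 E:3  edges: 2-p->0 2-q->1 5-q->5
2. fire R1 via {0↦1, 1↦5, 2↦6, 3↦0}  →  V:3 E:2  edges: 2-p->0 2-q->1
final graph: no rule applies after step 2

Answer: 2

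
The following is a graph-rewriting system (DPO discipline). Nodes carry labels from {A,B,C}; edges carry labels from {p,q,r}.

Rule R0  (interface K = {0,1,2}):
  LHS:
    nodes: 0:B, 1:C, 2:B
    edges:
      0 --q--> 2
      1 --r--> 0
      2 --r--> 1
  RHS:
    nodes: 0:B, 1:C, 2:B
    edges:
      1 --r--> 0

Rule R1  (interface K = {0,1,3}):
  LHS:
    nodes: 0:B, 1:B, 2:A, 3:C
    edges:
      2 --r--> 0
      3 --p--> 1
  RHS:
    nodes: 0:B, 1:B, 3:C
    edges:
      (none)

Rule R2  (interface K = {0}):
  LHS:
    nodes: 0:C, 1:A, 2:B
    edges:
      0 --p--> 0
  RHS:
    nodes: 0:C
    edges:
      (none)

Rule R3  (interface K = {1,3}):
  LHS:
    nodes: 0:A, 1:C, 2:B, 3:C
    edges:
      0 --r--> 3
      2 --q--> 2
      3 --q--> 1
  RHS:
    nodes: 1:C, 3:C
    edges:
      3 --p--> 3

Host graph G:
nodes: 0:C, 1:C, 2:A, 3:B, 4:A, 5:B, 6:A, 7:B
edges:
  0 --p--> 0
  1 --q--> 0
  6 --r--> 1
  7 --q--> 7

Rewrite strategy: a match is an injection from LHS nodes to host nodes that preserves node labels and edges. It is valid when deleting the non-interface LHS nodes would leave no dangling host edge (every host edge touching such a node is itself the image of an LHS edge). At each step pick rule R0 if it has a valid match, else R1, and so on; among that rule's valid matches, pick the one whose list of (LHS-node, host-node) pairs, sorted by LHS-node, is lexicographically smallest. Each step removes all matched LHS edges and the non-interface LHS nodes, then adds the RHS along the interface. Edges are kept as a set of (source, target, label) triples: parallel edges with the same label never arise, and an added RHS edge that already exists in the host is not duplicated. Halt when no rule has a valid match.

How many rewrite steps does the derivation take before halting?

[0] host  ⇒  8 nodes, 4 edges  {0-p->0 1-q->0 6-r->1 7-q->7}
[1] R2 @ {0↦0, 1↦2, 2↦3}  ⇒  6 nodes, 3 edges  {1-q->0 6-r->1 7-q->7}
[2] R3 @ {0↦6, 1↦0, 2↦7, 3↦1}  ⇒  4 nodes, 1 edges  {1-p->1}
[3] R2 @ {0↦1, 1↦4, 2↦5}  ⇒  2 nodes, 0 edges  {∅}
normal form: no rule applies after step 3

Answer: 3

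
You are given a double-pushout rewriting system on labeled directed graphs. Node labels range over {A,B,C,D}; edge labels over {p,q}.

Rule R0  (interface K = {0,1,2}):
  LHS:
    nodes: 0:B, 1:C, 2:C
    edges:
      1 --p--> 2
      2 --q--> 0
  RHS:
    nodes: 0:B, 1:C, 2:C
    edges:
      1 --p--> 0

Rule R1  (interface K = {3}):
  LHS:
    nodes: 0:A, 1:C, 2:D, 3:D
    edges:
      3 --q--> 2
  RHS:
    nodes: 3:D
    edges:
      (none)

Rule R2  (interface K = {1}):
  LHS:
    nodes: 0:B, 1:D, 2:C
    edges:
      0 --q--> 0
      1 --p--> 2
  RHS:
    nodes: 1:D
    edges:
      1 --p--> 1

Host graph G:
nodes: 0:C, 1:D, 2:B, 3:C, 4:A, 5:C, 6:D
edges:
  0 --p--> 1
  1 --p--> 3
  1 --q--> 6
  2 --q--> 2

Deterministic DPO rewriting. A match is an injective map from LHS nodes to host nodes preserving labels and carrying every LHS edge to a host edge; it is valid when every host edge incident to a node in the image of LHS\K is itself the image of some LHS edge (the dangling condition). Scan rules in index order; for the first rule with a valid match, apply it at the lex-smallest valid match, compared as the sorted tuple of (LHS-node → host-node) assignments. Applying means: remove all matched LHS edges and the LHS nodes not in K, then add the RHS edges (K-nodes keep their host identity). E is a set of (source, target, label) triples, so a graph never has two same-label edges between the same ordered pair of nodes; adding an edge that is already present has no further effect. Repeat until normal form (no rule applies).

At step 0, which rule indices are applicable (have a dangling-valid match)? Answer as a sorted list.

Answer: [R1,R2]

Steps:
R0: no valid match — LHS pattern not found
R1: 1 valid match — {0↦4, 1↦5, 2↦6, 3↦1}
R2: 1 valid match — {0↦2, 1↦1, 2↦3}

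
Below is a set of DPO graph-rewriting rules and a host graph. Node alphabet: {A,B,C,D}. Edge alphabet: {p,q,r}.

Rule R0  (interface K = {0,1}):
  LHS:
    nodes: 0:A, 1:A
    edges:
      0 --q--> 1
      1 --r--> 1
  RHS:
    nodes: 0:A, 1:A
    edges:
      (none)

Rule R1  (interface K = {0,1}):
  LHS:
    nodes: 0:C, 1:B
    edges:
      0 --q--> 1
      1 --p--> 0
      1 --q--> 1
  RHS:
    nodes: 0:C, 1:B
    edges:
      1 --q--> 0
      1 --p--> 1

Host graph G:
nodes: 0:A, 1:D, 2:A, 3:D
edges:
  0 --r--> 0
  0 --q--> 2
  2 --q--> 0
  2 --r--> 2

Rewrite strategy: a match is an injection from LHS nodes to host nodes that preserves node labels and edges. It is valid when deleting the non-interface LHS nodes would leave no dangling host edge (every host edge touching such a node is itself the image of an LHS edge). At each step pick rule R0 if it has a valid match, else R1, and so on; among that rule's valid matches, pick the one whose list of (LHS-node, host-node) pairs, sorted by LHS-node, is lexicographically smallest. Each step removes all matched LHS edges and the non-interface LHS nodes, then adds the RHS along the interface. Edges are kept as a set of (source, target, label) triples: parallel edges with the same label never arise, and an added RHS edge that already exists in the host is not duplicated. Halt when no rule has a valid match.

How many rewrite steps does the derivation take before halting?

Answer: 2

Steps:
initial: |V|=4 |E|=4  E = 0-r->0 0-q->2 2-q->0 2-r->2
step 1: apply R0 at {0↦0, 1↦2}  → |V|=4 |E|=2  E = 0-r->0 2-q->0
step 2: apply R0 at {0↦2, 1↦0}  → |V|=4 |E|=0  E = ∅
final graph: no rule applies after step 2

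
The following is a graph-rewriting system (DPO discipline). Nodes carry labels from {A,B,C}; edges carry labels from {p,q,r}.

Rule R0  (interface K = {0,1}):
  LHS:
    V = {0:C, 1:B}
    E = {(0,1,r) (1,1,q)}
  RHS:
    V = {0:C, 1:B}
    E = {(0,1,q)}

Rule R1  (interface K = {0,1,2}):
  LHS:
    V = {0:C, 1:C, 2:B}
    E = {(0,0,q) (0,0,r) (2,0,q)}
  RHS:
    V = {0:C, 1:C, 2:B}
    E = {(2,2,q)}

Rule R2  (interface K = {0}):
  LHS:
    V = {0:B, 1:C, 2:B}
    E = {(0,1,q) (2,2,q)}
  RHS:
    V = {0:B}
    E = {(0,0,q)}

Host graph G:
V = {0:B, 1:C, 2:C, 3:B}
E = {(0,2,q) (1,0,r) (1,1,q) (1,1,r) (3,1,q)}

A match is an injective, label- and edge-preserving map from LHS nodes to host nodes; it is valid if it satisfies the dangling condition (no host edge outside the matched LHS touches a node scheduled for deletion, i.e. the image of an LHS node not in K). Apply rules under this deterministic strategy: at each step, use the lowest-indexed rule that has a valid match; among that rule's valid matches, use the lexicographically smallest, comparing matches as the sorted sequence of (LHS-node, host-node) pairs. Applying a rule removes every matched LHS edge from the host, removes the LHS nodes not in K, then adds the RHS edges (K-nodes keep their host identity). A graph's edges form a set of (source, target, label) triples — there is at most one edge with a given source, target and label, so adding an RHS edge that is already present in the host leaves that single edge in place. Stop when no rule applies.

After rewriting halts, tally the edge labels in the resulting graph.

[0] host  ⇒  4 nodes, 5 edges  {0-q->2 1-r->0 1-q->1 1-r->1 3-q->1}
[1] R1 @ {0↦1, 1↦2, 2↦3}  ⇒  4 nodes, 3 edges  {0-q->2 1-r->0 3-q->3}
[2] R2 @ {0↦0, 1↦2, 2↦3}  ⇒  2 nodes, 2 edges  {0-q->0 1-r->0}
[3] R0 @ {0↦1, 1↦0}  ⇒  2 nodes, 1 edges  {1-q->0}
final graph: no rule applies after step 3
NF edges: [(1, 0, 'q')]

Answer: q:1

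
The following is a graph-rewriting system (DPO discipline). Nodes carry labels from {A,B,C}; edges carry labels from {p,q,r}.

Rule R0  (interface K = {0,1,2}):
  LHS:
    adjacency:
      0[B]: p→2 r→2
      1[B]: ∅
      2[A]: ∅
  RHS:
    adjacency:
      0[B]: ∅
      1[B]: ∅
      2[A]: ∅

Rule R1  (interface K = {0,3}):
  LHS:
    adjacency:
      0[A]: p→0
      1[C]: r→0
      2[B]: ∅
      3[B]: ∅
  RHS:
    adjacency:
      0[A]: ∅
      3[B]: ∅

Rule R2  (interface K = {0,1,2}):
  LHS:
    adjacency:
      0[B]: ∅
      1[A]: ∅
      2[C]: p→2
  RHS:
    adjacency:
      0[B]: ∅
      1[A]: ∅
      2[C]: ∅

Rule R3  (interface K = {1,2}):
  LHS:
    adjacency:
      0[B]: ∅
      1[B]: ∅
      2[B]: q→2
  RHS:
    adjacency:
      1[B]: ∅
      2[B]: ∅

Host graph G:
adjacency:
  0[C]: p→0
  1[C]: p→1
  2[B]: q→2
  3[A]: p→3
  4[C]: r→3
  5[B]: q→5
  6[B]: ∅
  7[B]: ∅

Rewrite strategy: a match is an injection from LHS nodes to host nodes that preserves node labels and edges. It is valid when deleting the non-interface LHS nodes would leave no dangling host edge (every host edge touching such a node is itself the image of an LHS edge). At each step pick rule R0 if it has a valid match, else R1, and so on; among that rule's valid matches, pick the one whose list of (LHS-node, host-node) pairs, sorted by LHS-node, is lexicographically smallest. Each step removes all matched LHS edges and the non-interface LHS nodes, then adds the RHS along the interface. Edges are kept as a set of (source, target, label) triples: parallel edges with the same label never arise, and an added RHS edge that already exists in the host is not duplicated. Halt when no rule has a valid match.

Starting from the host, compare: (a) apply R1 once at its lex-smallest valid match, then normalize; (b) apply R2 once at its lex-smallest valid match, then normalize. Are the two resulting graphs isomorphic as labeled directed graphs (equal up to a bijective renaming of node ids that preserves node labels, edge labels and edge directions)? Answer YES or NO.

branch R1-first: apply at {0↦3, 1↦4, 2↦6, 3↦2} → |E|=4, then 3 more step(s) → NF |V|=5 |E|=1 V={0:C, 1:C, 2:B, 3:A, 5:B} E=2-q->2
branch R2-first: apply at {0↦2, 1↦3, 2↦0} → |E|=5, then 3 more step(s) → NF |V|=5 |E|=1 V={0:C, 1:C, 2:B, 3:A, 5:B} E=2-q->2
graphs isomorphic (equal up to label-preserving node renaming)

Answer: YES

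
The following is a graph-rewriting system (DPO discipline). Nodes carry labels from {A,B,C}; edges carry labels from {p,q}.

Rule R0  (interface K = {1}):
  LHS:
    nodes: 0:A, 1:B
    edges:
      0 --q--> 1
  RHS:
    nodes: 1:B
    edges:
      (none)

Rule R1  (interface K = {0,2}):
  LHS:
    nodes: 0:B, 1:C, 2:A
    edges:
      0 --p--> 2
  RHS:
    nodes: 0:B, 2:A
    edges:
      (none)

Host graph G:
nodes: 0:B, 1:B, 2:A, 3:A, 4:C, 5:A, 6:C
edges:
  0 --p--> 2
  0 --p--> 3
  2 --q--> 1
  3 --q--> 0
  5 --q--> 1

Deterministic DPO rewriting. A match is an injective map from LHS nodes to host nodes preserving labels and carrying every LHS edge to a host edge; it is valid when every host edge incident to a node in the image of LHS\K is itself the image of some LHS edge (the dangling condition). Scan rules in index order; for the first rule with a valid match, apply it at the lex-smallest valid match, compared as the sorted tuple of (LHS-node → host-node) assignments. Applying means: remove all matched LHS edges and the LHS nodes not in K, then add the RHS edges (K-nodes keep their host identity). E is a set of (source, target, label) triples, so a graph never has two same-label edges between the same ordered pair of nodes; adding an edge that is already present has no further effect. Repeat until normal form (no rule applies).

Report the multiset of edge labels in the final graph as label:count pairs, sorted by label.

[0] host  ⇒  7 nodes, 5 edges  {0-p->2 0-p->3 2-q->1 3-q->0 5-q->1}
[1] R0 @ {0↦5, 1↦1}  ⇒  6 nodes, 4 edges  {0-p->2 0-p->3 2-q->1 3-q->0}
[2] R1 @ {0↦0, 1↦4, 2↦2}  ⇒  5 nodes, 3 edges  {0-p->3 2-q->1 3-q->0}
[3] R0 @ {0↦2, 1↦1}  ⇒  4 nodes, 2 edges  {0-p->3 3-q->0}
[4] R1 @ {0↦0, 1↦6, 2↦3}  ⇒  3 nodes, 1 edges  {3-q->0}
[5] R0 @ {0↦3, 1↦0}  ⇒  2 nodes, 0 edges  {∅}
halt: no rule applies after step 5
NF edges: []

Answer: (no edges)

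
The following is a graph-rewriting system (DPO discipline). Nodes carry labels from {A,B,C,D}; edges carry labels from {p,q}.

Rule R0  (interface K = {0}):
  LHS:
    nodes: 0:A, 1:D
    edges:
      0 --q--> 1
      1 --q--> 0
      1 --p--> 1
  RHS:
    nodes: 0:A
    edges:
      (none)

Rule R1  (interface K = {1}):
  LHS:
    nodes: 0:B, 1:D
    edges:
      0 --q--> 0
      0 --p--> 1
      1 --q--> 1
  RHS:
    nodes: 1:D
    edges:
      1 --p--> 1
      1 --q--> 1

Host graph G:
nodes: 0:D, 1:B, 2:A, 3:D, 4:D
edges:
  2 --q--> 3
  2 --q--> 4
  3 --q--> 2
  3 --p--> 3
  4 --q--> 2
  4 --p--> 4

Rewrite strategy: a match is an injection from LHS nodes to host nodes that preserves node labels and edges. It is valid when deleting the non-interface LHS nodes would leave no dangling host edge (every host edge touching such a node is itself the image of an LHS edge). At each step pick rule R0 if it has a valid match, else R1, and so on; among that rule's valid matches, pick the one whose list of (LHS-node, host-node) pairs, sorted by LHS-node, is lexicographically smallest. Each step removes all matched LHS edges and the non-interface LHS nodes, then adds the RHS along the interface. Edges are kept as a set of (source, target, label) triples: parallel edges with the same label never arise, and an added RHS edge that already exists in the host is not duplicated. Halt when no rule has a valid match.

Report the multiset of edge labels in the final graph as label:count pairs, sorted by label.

Answer: (no edges)

Steps:
initial: |V|=5 |E|=6  E = 2-q->3 2-q->4 3-q->2 3-p->3 4-q->2 4-p->4
step 1: apply R0 at {0↦2, 1↦3}  → |V|=4 |E|=3  E = 2-q->4 4-q->2 4-p->4
step 2: apply R0 at {0↦2, 1↦4}  → |V|=3 |E|=0  E = ∅
normal form: no rule applies after step 2
NF edges: []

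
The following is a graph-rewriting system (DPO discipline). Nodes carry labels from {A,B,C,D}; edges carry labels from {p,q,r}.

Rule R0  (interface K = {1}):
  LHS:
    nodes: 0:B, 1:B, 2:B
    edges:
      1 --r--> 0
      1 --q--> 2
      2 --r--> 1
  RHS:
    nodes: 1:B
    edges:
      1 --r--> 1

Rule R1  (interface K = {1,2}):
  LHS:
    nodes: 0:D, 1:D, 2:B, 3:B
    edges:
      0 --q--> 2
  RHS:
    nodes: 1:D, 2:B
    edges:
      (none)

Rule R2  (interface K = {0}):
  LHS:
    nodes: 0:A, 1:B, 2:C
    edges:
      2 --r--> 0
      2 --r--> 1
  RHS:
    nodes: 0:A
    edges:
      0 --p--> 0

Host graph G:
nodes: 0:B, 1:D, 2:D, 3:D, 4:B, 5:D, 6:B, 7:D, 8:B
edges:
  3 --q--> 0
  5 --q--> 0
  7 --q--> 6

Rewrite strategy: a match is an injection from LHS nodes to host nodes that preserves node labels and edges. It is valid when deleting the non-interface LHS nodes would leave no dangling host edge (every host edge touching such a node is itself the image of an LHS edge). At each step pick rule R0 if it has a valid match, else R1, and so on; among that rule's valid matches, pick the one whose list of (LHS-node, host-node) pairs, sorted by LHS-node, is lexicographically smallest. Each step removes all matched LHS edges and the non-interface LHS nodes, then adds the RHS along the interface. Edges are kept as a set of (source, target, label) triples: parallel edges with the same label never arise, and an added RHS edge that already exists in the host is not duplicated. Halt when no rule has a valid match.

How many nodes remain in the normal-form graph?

Answer: 3

Derivation:
initial: |V|=9 |E|=3  E = 3-q->0 5-q->0 7-q->6
step 1: apply R1 at {0↦3, 1↦1, 2↦0, 3↦4}  → |V|=7 |E|=2  E = 5-q->0 7-q->6
step 2: apply R1 at {0↦5, 1↦1, 2↦0, 3↦8}  → |V|=5 |E|=1  E = 7-q->6
step 3: apply R1 at {0↦7, 1↦1, 2↦6, 3↦0}  → |V|=3 |E|=0  E = ∅
halt: no rule applies after step 3
NF nodes: {1:D, 2:D, 6:B}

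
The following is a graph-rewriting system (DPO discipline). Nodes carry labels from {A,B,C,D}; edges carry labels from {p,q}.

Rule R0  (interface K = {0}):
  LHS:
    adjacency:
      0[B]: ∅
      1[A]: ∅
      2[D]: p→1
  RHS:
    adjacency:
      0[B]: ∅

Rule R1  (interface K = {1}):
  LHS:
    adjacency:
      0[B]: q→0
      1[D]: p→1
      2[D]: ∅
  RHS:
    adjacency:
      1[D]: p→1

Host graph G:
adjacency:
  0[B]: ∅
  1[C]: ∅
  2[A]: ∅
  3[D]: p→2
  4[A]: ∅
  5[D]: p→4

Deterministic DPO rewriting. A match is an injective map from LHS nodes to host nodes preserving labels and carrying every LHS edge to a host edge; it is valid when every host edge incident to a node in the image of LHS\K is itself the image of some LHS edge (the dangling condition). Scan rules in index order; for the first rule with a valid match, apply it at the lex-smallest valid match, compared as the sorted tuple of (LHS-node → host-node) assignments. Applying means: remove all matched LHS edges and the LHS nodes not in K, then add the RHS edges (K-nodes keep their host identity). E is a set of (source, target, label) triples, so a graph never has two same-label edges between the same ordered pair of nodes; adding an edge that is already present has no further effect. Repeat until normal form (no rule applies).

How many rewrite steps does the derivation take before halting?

initial: |V|=6 |E|=2  E = 3-p->2 5-p->4
step 1: apply R0 at {0↦0, 1↦2, 2↦3}  → |V|=4 |E|=1  E = 5-p->4
step 2: apply R0 at {0↦0, 1↦4, 2↦5}  → |V|=2 |E|=0  E = ∅
halt: no rule applies after step 2

Answer: 2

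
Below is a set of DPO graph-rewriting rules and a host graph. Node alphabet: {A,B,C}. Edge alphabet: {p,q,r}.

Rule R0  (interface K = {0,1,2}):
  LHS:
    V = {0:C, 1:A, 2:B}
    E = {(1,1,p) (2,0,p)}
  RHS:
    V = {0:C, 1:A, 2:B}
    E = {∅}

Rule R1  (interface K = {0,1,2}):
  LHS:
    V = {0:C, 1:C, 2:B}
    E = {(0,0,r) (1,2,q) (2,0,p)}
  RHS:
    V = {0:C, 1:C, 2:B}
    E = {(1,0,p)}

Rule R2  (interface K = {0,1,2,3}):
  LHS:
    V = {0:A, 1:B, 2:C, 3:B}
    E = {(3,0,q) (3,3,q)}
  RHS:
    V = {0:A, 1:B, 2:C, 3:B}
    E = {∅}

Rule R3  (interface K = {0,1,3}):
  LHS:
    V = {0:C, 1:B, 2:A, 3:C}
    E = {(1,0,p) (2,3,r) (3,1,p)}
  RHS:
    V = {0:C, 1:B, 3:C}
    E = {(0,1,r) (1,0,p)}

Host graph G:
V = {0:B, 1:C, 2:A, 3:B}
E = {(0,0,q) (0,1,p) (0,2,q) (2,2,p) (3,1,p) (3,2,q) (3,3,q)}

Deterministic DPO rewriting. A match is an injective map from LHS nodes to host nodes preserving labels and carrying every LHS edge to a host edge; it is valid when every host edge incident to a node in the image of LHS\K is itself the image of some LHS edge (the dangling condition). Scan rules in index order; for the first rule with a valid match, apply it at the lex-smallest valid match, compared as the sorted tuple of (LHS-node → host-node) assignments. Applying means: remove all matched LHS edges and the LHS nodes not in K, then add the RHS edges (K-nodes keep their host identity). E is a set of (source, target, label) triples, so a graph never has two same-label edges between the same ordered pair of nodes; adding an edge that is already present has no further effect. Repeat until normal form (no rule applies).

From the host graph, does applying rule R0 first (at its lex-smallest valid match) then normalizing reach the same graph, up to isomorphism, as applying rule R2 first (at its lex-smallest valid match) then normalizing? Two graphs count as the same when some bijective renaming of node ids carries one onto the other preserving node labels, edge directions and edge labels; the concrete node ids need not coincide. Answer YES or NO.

branch R0-first: apply at {0↦1, 1↦2, 2↦0} → |E|=5, then 2 more step(s) → NF |V|=4 |E|=1 V={0:B, 1:C, 2:A, 3:B} E=3-p->1
branch R2-first: apply at {0↦2, 1↦0, 2↦1, 3↦3} → |E|=5, then 2 more step(s) → NF |V|=4 |E|=1 V={0:B, 1:C, 2:A, 3:B} E=3-p->1
graphs isomorphic (equal up to label-preserving node renaming)

Answer: YES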